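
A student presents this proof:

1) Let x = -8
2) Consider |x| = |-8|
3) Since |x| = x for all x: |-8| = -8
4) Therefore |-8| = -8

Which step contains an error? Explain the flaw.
Step 3: Since |x| = x for all x: |-8| = -8

Step 3 incorrectly states that |x| = x for all x. The correct definition is |x| = x when x >= 0, and |x| = -x when x < 0. Since -8 < 0, we have |-8| = -(-8) = 8, not -8.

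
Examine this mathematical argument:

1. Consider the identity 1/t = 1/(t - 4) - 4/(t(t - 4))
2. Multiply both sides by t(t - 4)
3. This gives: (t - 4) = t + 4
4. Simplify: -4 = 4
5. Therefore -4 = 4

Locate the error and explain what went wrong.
Step 3: This gives: (t - 4) = t + 4

Step 3 makes a sign error when clearing denominators. Multiplying -4/(t(t - 4)) by t(t - 4) gives -4, not +4. The correct result is (t - 4) = t - 4, which is trivially true, not (t - 4) = t + 4. (Step 1 is a valid identity: 1/(t - 4) - 4/(t(t - 4)) = (t - 4)/(t(t - 4)) = 1/t.)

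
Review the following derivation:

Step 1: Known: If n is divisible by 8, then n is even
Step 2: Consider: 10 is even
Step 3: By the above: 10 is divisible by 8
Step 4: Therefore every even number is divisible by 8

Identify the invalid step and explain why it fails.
Step 3: By the above: 10 is divisible by 8

Step 3 commits the fallacy of affirming the consequent. The known fact 'divisible by 8 → even' does NOT imply 'even → divisible by 8'. That would be the converse, which is false. For example, 10 is even but 10 ÷ 8 = 1.25, which is not an integer.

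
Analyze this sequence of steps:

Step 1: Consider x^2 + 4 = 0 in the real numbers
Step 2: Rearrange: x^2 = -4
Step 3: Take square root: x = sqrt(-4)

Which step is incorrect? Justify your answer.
Step 3: Take square root: x = sqrt(-4)

Step 3 takes the square root of -4, which is negative. In the real number system, the square root of a negative number is undefined. The equation x^2 + 4 = 0 has no real solutions. Square roots of negative numbers only exist in the complex numbers.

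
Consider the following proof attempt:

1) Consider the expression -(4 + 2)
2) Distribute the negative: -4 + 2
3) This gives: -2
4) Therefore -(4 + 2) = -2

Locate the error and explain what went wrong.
Step 2: Distribute the negative: -4 + 2

Step 2 incorrectly distributes the negative sign. The correct distribution is -(4 + 2) = -4 - 2 = -6. The negative must be applied to both terms, not just the first. The error treats -(4 + 2) as -4 + 2, which equals -2 instead of -6.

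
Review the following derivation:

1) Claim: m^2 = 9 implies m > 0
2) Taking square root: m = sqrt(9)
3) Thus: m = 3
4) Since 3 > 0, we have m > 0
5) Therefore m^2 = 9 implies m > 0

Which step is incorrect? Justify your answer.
Step 2: Taking square root: m = sqrt(9)

Step 2 takes the square root and assumes the positive root only. The equation m^2 = 9 actually has two solutions: m = 3 and m = -3. The proof silently assumes m > 0 without justification, then uses this assumption to conclude m > 0, which is circular. The counterexample m = -3 shows the claim is false.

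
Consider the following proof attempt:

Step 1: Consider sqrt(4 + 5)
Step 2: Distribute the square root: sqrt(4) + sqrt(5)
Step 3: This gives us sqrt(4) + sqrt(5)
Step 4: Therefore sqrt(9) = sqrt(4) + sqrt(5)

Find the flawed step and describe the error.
Step 2: Distribute the square root: sqrt(4) + sqrt(5)

Step 2 incorrectly 'distributes' the square root over addition. The square root function does not distribute: sqrt(a + b) ≠ sqrt(a) + sqrt(b). In fact, sqrt(4 + 5) = sqrt(9) ≈ 3.0000, while sqrt(4) + sqrt(5) ≈ 4.2361.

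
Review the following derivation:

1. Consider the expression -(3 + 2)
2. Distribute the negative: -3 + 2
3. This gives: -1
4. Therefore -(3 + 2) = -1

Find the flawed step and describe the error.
Step 2: Distribute the negative: -3 + 2

Step 2 incorrectly distributes the negative sign. The correct distribution is -(3 + 2) = -3 - 2 = -5. The negative must be applied to both terms, not just the first. The error treats -(3 + 2) as -3 + 2, which equals -1 instead of -5.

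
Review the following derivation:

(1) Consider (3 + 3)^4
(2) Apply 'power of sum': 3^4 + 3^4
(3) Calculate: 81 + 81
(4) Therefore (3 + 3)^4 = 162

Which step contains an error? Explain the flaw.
Step 2: Apply 'power of sum': 3^4 + 3^4

Step 2 incorrectly applies a non-existent rule '(a+b)^n = a^n + b^n'. This is false in general. The correct expansion uses the binomial theorem. The actual value is (3 + 3)^4 = 6^4 = 1296, not 162.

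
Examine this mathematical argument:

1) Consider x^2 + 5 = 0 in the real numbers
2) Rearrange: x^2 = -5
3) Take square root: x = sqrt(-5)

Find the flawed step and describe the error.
Step 3: Take square root: x = sqrt(-5)

Step 3 takes the square root of -5, which is negative. In the real number system, the square root of a negative number is undefined. The equation x^2 + 5 = 0 has no real solutions. Square roots of negative numbers only exist in the complex numbers.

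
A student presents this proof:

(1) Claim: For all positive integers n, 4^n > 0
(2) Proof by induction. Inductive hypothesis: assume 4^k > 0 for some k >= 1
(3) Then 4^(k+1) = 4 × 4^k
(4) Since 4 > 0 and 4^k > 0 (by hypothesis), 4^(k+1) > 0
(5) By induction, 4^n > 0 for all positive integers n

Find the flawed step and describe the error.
Step 5: By induction, 4^n > 0 for all positive integers n

Step 5 concludes the proof by induction, but no base case was ever established. A valid induction proof requires: (1) a base case proving 4^1 > 0, and (2) an inductive step showing IF 4^k > 0 THEN 4^(k+1) > 0. Steps 2-4 correctly establish the inductive step, but without the base case the conclusion in step 5 does not follow.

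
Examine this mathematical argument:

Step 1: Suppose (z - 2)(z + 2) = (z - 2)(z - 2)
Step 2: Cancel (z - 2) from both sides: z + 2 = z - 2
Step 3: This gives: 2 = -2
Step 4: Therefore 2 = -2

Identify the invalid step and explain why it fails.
Step 2: Cancel (z - 2) from both sides: z + 2 = z - 2

Step 2 cancels (z - 2) from both sides. This is only valid if (z - 2) ≠ 0, i.e., z ≠ 2. When z = 2, both sides equal zero regardless of the other factors. The correct approach requires considering z = 2 as a separate case.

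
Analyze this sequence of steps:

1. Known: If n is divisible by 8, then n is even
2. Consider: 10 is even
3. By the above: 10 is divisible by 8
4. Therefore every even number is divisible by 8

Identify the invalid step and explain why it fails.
Step 3: By the above: 10 is divisible by 8

Step 3 commits the fallacy of affirming the consequent. The known fact 'divisible by 8 → even' does NOT imply 'even → divisible by 8'. That would be the converse, which is false. For example, 10 is even but 10 ÷ 8 = 1.25, which is not an integer.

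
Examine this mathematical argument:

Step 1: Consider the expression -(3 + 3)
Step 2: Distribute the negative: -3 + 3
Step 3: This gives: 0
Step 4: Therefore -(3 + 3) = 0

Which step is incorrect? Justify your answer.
Step 2: Distribute the negative: -3 + 3

Step 2 incorrectly distributes the negative sign. The correct distribution is -(3 + 3) = -3 - 3 = -6. The negative must be applied to both terms, not just the first. The error treats -(3 + 3) as -3 + 3, which equals 0 instead of -6.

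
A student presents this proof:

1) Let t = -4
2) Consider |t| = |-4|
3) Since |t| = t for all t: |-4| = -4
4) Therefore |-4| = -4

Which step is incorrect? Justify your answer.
Step 3: Since |t| = t for all t: |-4| = -4

Step 3 incorrectly states that |t| = t for all t. The correct definition is |t| = t when t >= 0, and |t| = -t when t < 0. Since -4 < 0, we have |-4| = -(-4) = 4, not -4.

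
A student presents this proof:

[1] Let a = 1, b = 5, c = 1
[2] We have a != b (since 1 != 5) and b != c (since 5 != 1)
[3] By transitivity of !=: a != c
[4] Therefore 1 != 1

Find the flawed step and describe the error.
Step 3: By transitivity of !=: a != c

Step 3 incorrectly applies transitivity to the '!=' relation. Transitivity states: if a R b and b R c, then a R c. However, '!=' is not transitive. Counterexample: 1 != 5 and 5 != 1, but 1 = 1 (both equal 1). Transitivity holds for relations like <, <=, =, but not for !=.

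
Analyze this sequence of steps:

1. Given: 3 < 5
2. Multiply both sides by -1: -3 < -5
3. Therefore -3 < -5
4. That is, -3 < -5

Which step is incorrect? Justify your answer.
Step 2: Multiply both sides by -1: -3 < -5

Step 2 multiplies both sides by -1 but fails to reverse the inequality sign. When multiplying (or dividing) an inequality by a negative number, the direction must be reversed. Since 3 < 5, we should get -3 > -5, i.e., -3 > -5.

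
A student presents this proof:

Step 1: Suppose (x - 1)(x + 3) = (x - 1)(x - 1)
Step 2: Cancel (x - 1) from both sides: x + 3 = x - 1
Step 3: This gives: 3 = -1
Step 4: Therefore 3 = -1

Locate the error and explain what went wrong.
Step 2: Cancel (x - 1) from both sides: x + 3 = x - 1

Step 2 cancels (x - 1) from both sides. This is only valid if (x - 1) ≠ 0, i.e., x ≠ 1. When x = 1, both sides equal zero regardless of the other factors. The correct approach requires considering x = 1 as a separate case.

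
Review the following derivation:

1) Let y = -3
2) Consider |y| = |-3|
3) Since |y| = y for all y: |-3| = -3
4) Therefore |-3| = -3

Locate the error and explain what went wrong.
Step 3: Since |y| = y for all y: |-3| = -3

Step 3 incorrectly states that |y| = y for all y. The correct definition is |y| = y when y >= 0, and |y| = -y when y < 0. Since -3 < 0, we have |-3| = -(-3) = 3, not -3.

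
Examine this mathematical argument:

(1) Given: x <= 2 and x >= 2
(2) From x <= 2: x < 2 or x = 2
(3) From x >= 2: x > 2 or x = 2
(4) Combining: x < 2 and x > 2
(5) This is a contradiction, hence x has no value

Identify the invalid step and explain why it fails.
Step 4: Combining: x < 2 and x > 2

Step 4 incorrectly combines the conditions. From x <= 2 and x >= 2, the intersection is x = 2. The error treats the 'or' cases as 'and' requirements. The correct conclusion is that x = 2 is the unique solution, not that no solution exists.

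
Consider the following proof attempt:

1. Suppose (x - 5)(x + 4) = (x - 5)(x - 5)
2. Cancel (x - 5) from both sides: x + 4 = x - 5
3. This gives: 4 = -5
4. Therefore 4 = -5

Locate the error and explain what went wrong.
Step 2: Cancel (x - 5) from both sides: x + 4 = x - 5

Step 2 cancels (x - 5) from both sides. This is only valid if (x - 5) ≠ 0, i.e., x ≠ 5. When x = 5, both sides equal zero regardless of the other factors. The correct approach requires considering x = 5 as a separate case.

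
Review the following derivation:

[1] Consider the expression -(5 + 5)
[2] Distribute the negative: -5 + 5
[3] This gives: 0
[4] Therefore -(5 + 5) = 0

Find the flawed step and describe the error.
Step 2: Distribute the negative: -5 + 5

Step 2 incorrectly distributes the negative sign. The correct distribution is -(5 + 5) = -5 - 5 = -10. The negative must be applied to both terms, not just the first. The error treats -(5 + 5) as -5 + 5, which equals 0 instead of -10.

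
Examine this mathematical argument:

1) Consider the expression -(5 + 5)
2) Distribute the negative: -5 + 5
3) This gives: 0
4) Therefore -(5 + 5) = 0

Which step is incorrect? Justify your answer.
Step 2: Distribute the negative: -5 + 5

Step 2 incorrectly distributes the negative sign. The correct distribution is -(5 + 5) = -5 - 5 = -10. The negative must be applied to both terms, not just the first. The error treats -(5 + 5) as -5 + 5, which equals 0 instead of -10.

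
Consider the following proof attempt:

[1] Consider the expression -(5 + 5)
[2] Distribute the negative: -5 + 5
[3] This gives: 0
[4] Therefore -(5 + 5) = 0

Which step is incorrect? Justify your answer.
Step 2: Distribute the negative: -5 + 5

Step 2 incorrectly distributes the negative sign. The correct distribution is -(5 + 5) = -5 - 5 = -10. The negative must be applied to both terms, not just the first. The error treats -(5 + 5) as -5 + 5, which equals 0 instead of -10.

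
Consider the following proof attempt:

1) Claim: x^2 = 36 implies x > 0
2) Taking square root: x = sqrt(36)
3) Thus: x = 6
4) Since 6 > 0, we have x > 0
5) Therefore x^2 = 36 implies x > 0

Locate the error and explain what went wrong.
Step 2: Taking square root: x = sqrt(36)

Step 2 takes the square root and assumes the positive root only. The equation x^2 = 36 actually has two solutions: x = 6 and x = -6. The proof silently assumes x > 0 without justification, then uses this assumption to conclude x > 0, which is circular. The counterexample x = -6 shows the claim is false.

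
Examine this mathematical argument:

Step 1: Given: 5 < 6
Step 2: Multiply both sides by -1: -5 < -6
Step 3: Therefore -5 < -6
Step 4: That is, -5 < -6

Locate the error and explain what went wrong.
Step 2: Multiply both sides by -1: -5 < -6

Step 2 multiplies both sides by -1 but fails to reverse the inequality sign. When multiplying (or dividing) an inequality by a negative number, the direction must be reversed. Since 5 < 6, we should get -5 > -6, i.e., -5 > -6.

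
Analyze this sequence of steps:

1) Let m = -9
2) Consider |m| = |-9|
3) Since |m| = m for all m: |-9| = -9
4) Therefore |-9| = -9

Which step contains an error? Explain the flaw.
Step 3: Since |m| = m for all m: |-9| = -9

Step 3 incorrectly states that |m| = m for all m. The correct definition is |m| = m when m >= 0, and |m| = -m when m < 0. Since -9 < 0, we have |-9| = -(-9) = 9, not -9.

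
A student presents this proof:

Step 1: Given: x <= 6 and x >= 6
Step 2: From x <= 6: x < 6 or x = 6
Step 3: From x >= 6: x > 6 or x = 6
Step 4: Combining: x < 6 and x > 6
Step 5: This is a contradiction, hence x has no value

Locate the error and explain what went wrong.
Step 4: Combining: x < 6 and x > 6

Step 4 incorrectly combines the conditions. From x <= 6 and x >= 6, the intersection is x = 6. The error treats the 'or' cases as 'and' requirements. The correct conclusion is that x = 6 is the unique solution, not that no solution exists.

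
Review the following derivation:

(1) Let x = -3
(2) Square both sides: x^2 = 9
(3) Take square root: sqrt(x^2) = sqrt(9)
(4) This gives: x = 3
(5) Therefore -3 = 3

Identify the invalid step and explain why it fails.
Step 4: This gives: x = 3

Step 4 incorrectly states that sqrt(x^2) = x. The correct identity is sqrt(x^2) = |x|. Since x = -3 < 0, we have sqrt(x^2) = |-3| = 3, not x = -3.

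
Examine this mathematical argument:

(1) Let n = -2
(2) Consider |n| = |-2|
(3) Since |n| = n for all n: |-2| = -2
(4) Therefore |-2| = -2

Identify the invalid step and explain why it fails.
Step 3: Since |n| = n for all n: |-2| = -2

Step 3 incorrectly states that |n| = n for all n. The correct definition is |n| = n when n >= 0, and |n| = -n when n < 0. Since -2 < 0, we have |-2| = -(-2) = 2, not -2.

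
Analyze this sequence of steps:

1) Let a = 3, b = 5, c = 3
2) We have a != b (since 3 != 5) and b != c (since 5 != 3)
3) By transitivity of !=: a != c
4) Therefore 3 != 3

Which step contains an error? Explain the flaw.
Step 3: By transitivity of !=: a != c

Step 3 incorrectly applies transitivity to the '!=' relation. Transitivity states: if a R b and b R c, then a R c. However, '!=' is not transitive. Counterexample: 3 != 5 and 5 != 3, but 3 = 3 (both equal 3). Transitivity holds for relations like <, <=, =, but not for !=.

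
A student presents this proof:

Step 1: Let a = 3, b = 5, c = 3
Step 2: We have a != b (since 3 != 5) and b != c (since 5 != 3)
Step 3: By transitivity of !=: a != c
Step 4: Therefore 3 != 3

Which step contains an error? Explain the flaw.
Step 3: By transitivity of !=: a != c

Step 3 incorrectly applies transitivity to the '!=' relation. Transitivity states: if a R b and b R c, then a R c. However, '!=' is not transitive. Counterexample: 3 != 5 and 5 != 3, but 3 = 3 (both equal 3). Transitivity holds for relations like <, <=, =, but not for !=.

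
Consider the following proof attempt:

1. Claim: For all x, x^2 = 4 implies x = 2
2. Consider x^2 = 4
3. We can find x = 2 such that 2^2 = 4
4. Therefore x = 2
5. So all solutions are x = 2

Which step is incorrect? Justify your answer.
Step 4: Therefore x = 2

Step 4 incorrectly concludes that x = 2 is the only solution. The proof shows that x = 2 is A solution (existence), but does not show it is the ONLY solution (uniqueness). In fact, x = -2 is also a solution since (-2)^2 = 4. Finding one solution doesn't prove there are no others.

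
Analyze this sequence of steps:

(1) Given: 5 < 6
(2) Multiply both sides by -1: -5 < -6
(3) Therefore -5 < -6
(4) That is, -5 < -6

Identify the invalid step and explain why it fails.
Step 2: Multiply both sides by -1: -5 < -6

Step 2 multiplies both sides by -1 but fails to reverse the inequality sign. When multiplying (or dividing) an inequality by a negative number, the direction must be reversed. Since 5 < 6, we should get -5 > -6, i.e., -5 > -6.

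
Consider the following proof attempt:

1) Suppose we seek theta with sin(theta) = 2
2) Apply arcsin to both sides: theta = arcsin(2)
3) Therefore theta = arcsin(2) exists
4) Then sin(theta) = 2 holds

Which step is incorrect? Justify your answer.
Step 2: Apply arcsin to both sides: theta = arcsin(2)

Step 2 applies arcsin to 2. However, arcsin(x) is only defined for x in [-1, 1] because sin(theta) can only produce values in that range. Since |2| > 1, arcsin(2) is undefined. There is no angle whose sine equals 2.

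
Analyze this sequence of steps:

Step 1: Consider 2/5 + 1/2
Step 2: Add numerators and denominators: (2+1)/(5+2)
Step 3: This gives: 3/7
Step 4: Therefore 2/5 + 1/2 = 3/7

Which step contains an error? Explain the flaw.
Step 2: Add numerators and denominators: (2+1)/(5+2)

Step 2 incorrectly adds fractions by separately adding numerators and denominators. This is wrong. The correct method requires a common denominator: 2/5 + 1/2 = (2×2 + 1×5)/(5×2) = 9/10 = 9/10. The method used gives 3/7, which is different.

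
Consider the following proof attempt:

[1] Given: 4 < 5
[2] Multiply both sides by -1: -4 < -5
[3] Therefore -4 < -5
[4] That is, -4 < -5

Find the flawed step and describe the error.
Step 2: Multiply both sides by -1: -4 < -5

Step 2 multiplies both sides by -1 but fails to reverse the inequality sign. When multiplying (or dividing) an inequality by a negative number, the direction must be reversed. Since 4 < 5, we should get -4 > -5, i.e., -4 > -5.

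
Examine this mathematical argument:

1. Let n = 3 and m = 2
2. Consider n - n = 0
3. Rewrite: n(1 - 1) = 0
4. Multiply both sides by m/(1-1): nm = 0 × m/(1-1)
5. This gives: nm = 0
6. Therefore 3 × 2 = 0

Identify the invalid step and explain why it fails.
Step 4: Multiply both sides by m/(1-1): nm = 0 × m/(1-1)

Step 4 multiplies both sides by m/(1-1). However, 1-1 = 0, so this is multiplication by m/0, which is undefined. We cannot multiply by an undefined expression.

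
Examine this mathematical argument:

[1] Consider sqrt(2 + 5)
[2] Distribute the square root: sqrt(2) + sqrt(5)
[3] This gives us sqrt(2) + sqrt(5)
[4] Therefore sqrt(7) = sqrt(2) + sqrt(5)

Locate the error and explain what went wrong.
Step 2: Distribute the square root: sqrt(2) + sqrt(5)

Step 2 incorrectly 'distributes' the square root over addition. The square root function does not distribute: sqrt(a + b) ≠ sqrt(a) + sqrt(b). In fact, sqrt(2 + 5) = sqrt(7) ≈ 2.6458, while sqrt(2) + sqrt(5) ≈ 3.6503.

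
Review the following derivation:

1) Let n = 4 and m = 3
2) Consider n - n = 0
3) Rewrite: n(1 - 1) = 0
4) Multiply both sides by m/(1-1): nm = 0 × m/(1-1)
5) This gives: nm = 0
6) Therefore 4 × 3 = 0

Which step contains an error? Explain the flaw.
Step 4: Multiply both sides by m/(1-1): nm = 0 × m/(1-1)

Step 4 multiplies both sides by m/(1-1). However, 1-1 = 0, so this is multiplication by m/0, which is undefined. We cannot multiply by an undefined expression.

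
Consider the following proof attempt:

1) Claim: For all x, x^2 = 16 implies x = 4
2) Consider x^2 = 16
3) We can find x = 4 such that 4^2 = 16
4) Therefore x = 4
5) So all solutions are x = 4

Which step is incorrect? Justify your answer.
Step 4: Therefore x = 4

Step 4 incorrectly concludes that x = 4 is the only solution. The proof shows that x = 4 is A solution (existence), but does not show it is the ONLY solution (uniqueness). In fact, x = -4 is also a solution since (-4)^2 = 16. Finding one solution doesn't prove there are no others.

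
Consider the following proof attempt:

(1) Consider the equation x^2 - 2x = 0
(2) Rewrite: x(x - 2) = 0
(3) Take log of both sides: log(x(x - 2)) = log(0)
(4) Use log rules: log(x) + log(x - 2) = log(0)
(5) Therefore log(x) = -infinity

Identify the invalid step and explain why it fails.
Step 3: Take log of both sides: log(x(x - 2)) = log(0)

Step 3 takes the logarithm of both sides, resulting in log(0) on the right side. The logarithm is only defined for positive numbers; log(0) is undefined (approaches negative infinity). This operation is invalid.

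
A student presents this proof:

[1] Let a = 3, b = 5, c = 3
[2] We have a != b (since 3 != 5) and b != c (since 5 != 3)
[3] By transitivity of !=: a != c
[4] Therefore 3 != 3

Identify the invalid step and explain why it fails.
Step 3: By transitivity of !=: a != c

Step 3 incorrectly applies transitivity to the '!=' relation. Transitivity states: if a R b and b R c, then a R c. However, '!=' is not transitive. Counterexample: 3 != 5 and 5 != 3, but 3 = 3 (both equal 3). Transitivity holds for relations like <, <=, =, but not for !=.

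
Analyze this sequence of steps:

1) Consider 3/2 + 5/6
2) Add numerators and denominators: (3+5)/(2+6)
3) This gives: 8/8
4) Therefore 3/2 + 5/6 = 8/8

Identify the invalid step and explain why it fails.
Step 2: Add numerators and denominators: (3+5)/(2+6)

Step 2 incorrectly adds fractions by separately adding numerators and denominators. This is wrong. The correct method requires a common denominator: 3/2 + 5/6 = (3×6 + 5×2)/(2×6) = 28/12 = 7/3. The method used gives 8/8, which is different.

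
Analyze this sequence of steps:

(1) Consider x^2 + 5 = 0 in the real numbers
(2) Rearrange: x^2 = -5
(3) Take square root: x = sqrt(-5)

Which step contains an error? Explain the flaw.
Step 3: Take square root: x = sqrt(-5)

Step 3 takes the square root of -5, which is negative. In the real number system, the square root of a negative number is undefined. The equation x^2 + 5 = 0 has no real solutions. Square roots of negative numbers only exist in the complex numbers.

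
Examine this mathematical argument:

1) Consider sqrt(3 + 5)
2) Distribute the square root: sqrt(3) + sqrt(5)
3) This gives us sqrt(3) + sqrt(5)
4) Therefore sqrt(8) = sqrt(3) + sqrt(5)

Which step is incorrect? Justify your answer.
Step 2: Distribute the square root: sqrt(3) + sqrt(5)

Step 2 incorrectly 'distributes' the square root over addition. The square root function does not distribute: sqrt(a + b) ≠ sqrt(a) + sqrt(b). In fact, sqrt(3 + 5) = sqrt(8) ≈ 2.8284, while sqrt(3) + sqrt(5) ≈ 3.9681.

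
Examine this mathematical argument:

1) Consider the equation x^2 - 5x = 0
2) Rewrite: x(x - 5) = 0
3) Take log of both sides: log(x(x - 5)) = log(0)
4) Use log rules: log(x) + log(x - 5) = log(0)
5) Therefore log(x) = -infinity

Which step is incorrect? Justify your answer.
Step 3: Take log of both sides: log(x(x - 5)) = log(0)

Step 3 takes the logarithm of both sides, resulting in log(0) on the right side. The logarithm is only defined for positive numbers; log(0) is undefined (approaches negative infinity). This operation is invalid.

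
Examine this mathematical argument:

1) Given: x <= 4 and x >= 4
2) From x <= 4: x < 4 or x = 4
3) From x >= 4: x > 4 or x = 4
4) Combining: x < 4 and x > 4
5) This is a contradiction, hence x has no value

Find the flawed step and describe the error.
Step 4: Combining: x < 4 and x > 4

Step 4 incorrectly combines the conditions. From x <= 4 and x >= 4, the intersection is x = 4. The error treats the 'or' cases as 'and' requirements. The correct conclusion is that x = 4 is the unique solution, not that no solution exists.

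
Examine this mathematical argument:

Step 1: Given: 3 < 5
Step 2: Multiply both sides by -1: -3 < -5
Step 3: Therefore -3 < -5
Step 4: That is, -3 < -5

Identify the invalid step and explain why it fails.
Step 2: Multiply both sides by -1: -3 < -5

Step 2 multiplies both sides by -1 but fails to reverse the inequality sign. When multiplying (or dividing) an inequality by a negative number, the direction must be reversed. Since 3 < 5, we should get -3 > -5, i.e., -3 > -5.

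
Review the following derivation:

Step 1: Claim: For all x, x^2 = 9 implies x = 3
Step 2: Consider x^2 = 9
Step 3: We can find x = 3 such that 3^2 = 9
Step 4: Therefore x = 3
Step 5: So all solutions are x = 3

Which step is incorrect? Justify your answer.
Step 4: Therefore x = 3

Step 4 incorrectly concludes that x = 3 is the only solution. The proof shows that x = 3 is A solution (existence), but does not show it is the ONLY solution (uniqueness). In fact, x = -3 is also a solution since (-3)^2 = 9. Finding one solution doesn't prove there are no others.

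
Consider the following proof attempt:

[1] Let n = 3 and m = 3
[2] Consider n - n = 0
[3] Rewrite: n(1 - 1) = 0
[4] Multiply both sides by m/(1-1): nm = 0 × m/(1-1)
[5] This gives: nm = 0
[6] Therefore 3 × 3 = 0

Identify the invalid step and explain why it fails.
Step 4: Multiply both sides by m/(1-1): nm = 0 × m/(1-1)

Step 4 multiplies both sides by m/(1-1). However, 1-1 = 0, so this is multiplication by m/0, which is undefined. We cannot multiply by an undefined expression.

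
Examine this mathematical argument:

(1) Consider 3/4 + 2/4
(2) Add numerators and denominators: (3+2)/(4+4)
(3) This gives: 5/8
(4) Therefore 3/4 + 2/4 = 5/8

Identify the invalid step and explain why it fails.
Step 2: Add numerators and denominators: (3+2)/(4+4)

Step 2 incorrectly adds fractions by separately adding numerators and denominators. This is wrong. The correct method requires a common denominator: 3/4 + 2/4 = (3×4 + 2×4)/(4×4) = 20/16 = 5/4. The method used gives 5/8, which is different.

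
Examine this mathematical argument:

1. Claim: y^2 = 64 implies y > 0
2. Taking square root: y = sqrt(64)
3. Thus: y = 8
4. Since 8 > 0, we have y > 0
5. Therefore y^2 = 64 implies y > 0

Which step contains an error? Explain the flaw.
Step 2: Taking square root: y = sqrt(64)

Step 2 takes the square root and assumes the positive root only. The equation y^2 = 64 actually has two solutions: y = 8 and y = -8. The proof silently assumes y > 0 without justification, then uses this assumption to conclude y > 0, which is circular. The counterexample y = -8 shows the claim is false.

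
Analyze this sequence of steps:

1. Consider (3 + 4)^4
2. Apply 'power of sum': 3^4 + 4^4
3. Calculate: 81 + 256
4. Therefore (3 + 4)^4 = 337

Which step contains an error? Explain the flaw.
Step 2: Apply 'power of sum': 3^4 + 4^4

Step 2 incorrectly applies a non-existent rule '(a+b)^n = a^n + b^n'. This is false in general. The correct expansion uses the binomial theorem. The actual value is (3 + 4)^4 = 7^4 = 2401, not 337.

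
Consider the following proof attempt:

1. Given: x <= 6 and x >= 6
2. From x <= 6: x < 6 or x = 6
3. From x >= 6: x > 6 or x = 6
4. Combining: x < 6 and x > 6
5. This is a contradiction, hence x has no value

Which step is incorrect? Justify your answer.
Step 4: Combining: x < 6 and x > 6

Step 4 incorrectly combines the conditions. From x <= 6 and x >= 6, the intersection is x = 6. The error treats the 'or' cases as 'and' requirements. The correct conclusion is that x = 6 is the unique solution, not that no solution exists.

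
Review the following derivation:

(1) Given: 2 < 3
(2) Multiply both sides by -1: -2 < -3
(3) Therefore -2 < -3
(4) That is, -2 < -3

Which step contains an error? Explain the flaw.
Step 2: Multiply both sides by -1: -2 < -3

Step 2 multiplies both sides by -1 but fails to reverse the inequality sign. When multiplying (or dividing) an inequality by a negative number, the direction must be reversed. Since 2 < 3, we should get -2 > -3, i.e., -2 > -3.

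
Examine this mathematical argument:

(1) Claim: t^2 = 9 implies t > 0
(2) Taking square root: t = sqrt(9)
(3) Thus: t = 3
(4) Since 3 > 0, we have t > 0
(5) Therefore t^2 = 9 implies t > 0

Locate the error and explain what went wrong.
Step 2: Taking square root: t = sqrt(9)

Step 2 takes the square root and assumes the positive root only. The equation t^2 = 9 actually has two solutions: t = 3 and t = -3. The proof silently assumes t > 0 without justification, then uses this assumption to conclude t > 0, which is circular. The counterexample t = -3 shows the claim is false.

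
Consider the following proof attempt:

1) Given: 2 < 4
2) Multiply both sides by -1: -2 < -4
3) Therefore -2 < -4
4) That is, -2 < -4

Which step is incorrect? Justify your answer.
Step 2: Multiply both sides by -1: -2 < -4

Step 2 multiplies both sides by -1 but fails to reverse the inequality sign. When multiplying (or dividing) an inequality by a negative number, the direction must be reversed. Since 2 < 4, we should get -2 > -4, i.e., -2 > -4.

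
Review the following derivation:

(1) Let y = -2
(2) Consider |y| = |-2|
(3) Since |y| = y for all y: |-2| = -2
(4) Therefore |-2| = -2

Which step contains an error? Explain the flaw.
Step 3: Since |y| = y for all y: |-2| = -2

Step 3 incorrectly states that |y| = y for all y. The correct definition is |y| = y when y >= 0, and |y| = -y when y < 0. Since -2 < 0, we have |-2| = -(-2) = 2, not -2.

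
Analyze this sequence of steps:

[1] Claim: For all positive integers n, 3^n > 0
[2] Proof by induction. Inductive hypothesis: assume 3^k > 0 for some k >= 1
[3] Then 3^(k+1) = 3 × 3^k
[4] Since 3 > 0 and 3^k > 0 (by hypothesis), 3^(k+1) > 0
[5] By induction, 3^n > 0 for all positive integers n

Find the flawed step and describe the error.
Step 5: By induction, 3^n > 0 for all positive integers n

Step 5 concludes the proof by induction, but no base case was ever established. A valid induction proof requires: (1) a base case proving 3^1 > 0, and (2) an inductive step showing IF 3^k > 0 THEN 3^(k+1) > 0. Steps 2-4 correctly establish the inductive step, but without the base case the conclusion in step 5 does not follow.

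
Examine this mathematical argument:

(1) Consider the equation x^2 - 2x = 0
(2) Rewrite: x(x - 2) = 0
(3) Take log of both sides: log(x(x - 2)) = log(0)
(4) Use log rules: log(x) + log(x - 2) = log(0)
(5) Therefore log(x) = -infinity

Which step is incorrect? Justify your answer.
Step 3: Take log of both sides: log(x(x - 2)) = log(0)

Step 3 takes the logarithm of both sides, resulting in log(0) on the right side. The logarithm is only defined for positive numbers; log(0) is undefined (approaches negative infinity). This operation is invalid.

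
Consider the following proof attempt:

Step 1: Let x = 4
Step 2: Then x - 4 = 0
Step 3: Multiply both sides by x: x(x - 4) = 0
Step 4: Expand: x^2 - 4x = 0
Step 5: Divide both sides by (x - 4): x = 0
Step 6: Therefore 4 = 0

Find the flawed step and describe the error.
Step 5: Divide both sides by (x - 4): x = 0

Step 5 divides both sides by (x - 4). However, since x = 4, we have (x - 4) = 0. Division by zero is undefined, making this step invalid.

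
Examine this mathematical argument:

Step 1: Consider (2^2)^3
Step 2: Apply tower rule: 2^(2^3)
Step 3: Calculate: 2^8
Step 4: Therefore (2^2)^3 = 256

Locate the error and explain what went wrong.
Step 2: Apply tower rule: 2^(2^3)

Step 2 incorrectly states that (a^b)^c = a^(b^c). The correct rule is (a^b)^c = a^(b×c). The actual value is (2^2)^3 = 2^6 = 64, not 2^8 = 256.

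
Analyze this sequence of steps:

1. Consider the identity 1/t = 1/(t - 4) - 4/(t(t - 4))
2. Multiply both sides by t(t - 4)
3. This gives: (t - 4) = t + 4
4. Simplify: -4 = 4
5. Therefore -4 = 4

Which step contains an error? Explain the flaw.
Step 3: This gives: (t - 4) = t + 4

Step 3 makes a sign error when clearing denominators. Multiplying -4/(t(t - 4)) by t(t - 4) gives -4, not +4. The correct result is (t - 4) = t - 4, which is trivially true, not (t - 4) = t + 4. (Step 1 is a valid identity: 1/(t - 4) - 4/(t(t - 4)) = (t - 4)/(t(t - 4)) = 1/t.)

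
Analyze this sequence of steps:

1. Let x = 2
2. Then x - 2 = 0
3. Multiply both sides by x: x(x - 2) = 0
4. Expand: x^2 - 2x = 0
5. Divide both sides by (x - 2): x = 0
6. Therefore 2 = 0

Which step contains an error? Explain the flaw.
Step 5: Divide both sides by (x - 2): x = 0

Step 5 divides both sides by (x - 2). However, since x = 2, we have (x - 2) = 0. Division by zero is undefined, making this step invalid.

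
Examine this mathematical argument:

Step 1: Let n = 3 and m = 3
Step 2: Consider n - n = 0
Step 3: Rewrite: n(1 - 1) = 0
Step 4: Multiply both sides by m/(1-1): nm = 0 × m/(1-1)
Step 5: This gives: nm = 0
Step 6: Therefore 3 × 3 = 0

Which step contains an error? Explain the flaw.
Step 4: Multiply both sides by m/(1-1): nm = 0 × m/(1-1)

Step 4 multiplies both sides by m/(1-1). However, 1-1 = 0, so this is multiplication by m/0, which is undefined. We cannot multiply by an undefined expression.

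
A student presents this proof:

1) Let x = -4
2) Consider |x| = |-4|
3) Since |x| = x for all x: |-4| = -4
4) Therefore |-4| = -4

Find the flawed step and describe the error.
Step 3: Since |x| = x for all x: |-4| = -4

Step 3 incorrectly states that |x| = x for all x. The correct definition is |x| = x when x >= 0, and |x| = -x when x < 0. Since -4 < 0, we have |-4| = -(-4) = 4, not -4.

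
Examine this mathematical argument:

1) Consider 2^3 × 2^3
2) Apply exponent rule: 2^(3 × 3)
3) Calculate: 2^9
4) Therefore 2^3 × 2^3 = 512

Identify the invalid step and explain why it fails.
Step 2: Apply exponent rule: 2^(3 × 3)

Step 2 incorrectly states that a^b × a^c = a^(b×c). The correct rule is a^b × a^c = a^(b+c). The actual value is 2^3 × 2^3 = 2^6 = 64, not 2^9 = 512.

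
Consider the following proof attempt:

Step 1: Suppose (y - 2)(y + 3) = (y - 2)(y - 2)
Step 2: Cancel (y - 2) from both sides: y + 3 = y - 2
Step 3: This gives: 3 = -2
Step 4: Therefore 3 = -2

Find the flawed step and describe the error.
Step 2: Cancel (y - 2) from both sides: y + 3 = y - 2

Step 2 cancels (y - 2) from both sides. This is only valid if (y - 2) ≠ 0, i.e., y ≠ 2. When y = 2, both sides equal zero regardless of the other factors. The correct approach requires considering y = 2 as a separate case.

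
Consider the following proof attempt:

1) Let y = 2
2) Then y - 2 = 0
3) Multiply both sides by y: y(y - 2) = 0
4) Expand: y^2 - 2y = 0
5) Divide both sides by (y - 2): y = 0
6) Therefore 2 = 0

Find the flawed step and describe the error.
Step 5: Divide both sides by (y - 2): y = 0

Step 5 divides both sides by (y - 2). However, since y = 2, we have (y - 2) = 0. Division by zero is undefined, making this step invalid.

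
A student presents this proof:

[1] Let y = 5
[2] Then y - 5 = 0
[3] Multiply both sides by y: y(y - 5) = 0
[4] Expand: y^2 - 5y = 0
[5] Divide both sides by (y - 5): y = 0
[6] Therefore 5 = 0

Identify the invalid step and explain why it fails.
Step 5: Divide both sides by (y - 5): y = 0

Step 5 divides both sides by (y - 5). However, since y = 5, we have (y - 5) = 0. Division by zero is undefined, making this step invalid.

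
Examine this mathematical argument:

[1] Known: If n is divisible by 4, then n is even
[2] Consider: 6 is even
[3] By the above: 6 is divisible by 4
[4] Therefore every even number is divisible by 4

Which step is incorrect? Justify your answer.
Step 3: By the above: 6 is divisible by 4

Step 3 commits the fallacy of affirming the consequent. The known fact 'divisible by 4 → even' does NOT imply 'even → divisible by 4'. That would be the converse, which is false. For example, 6 is even but 6 ÷ 4 = 1.50, which is not an integer.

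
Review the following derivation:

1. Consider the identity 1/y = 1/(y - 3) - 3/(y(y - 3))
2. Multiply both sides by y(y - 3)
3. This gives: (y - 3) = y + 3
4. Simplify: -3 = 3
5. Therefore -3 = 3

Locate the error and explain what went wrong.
Step 3: This gives: (y - 3) = y + 3

Step 3 makes a sign error when clearing denominators. Multiplying -3/(y(y - 3)) by y(y - 3) gives -3, not +3. The correct result is (y - 3) = y - 3, which is trivially true, not (y - 3) = y + 3. (Step 1 is a valid identity: 1/(y - 3) - 3/(y(y - 3)) = (y - 3)/(y(y - 3)) = 1/y.)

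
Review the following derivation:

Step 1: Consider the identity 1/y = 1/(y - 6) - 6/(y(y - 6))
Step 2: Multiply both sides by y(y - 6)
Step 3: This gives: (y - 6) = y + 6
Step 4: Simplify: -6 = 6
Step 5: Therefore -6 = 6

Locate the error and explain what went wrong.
Step 3: This gives: (y - 6) = y + 6

Step 3 makes a sign error when clearing denominators. Multiplying -6/(y(y - 6)) by y(y - 6) gives -6, not +6. The correct result is (y - 6) = y - 6, which is trivially true, not (y - 6) = y + 6. (Step 1 is a valid identity: 1/(y - 6) - 6/(y(y - 6)) = (y - 6)/(y(y - 6)) = 1/y.)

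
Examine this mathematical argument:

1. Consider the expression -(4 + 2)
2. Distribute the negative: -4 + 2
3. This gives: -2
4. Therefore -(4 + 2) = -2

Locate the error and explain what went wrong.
Step 2: Distribute the negative: -4 + 2

Step 2 incorrectly distributes the negative sign. The correct distribution is -(4 + 2) = -4 - 2 = -6. The negative must be applied to both terms, not just the first. The error treats -(4 + 2) as -4 + 2, which equals -2 instead of -6.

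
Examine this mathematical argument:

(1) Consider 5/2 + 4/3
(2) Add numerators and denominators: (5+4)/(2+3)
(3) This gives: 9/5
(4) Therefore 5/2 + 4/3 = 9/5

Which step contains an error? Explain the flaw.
Step 2: Add numerators and denominators: (5+4)/(2+3)

Step 2 incorrectly adds fractions by separately adding numerators and denominators. This is wrong. The correct method requires a common denominator: 5/2 + 4/3 = (5×3 + 4×2)/(2×3) = 23/6 = 23/6. The method used gives 9/5, which is different.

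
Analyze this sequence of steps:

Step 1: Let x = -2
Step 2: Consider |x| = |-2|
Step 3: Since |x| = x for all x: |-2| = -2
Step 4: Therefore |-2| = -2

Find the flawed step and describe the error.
Step 3: Since |x| = x for all x: |-2| = -2

Step 3 incorrectly states that |x| = x for all x. The correct definition is |x| = x when x >= 0, and |x| = -x when x < 0. Since -2 < 0, we have |-2| = -(-2) = 2, not -2.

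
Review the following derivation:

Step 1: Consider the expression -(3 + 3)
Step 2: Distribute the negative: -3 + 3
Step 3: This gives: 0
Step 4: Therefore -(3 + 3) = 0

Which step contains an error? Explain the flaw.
Step 2: Distribute the negative: -3 + 3

Step 2 incorrectly distributes the negative sign. The correct distribution is -(3 + 3) = -3 - 3 = -6. The negative must be applied to both terms, not just the first. The error treats -(3 + 3) as -3 + 3, which equals 0 instead of -6.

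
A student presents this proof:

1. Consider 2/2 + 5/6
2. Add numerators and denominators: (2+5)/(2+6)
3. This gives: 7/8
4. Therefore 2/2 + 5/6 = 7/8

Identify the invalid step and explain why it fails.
Step 2: Add numerators and denominators: (2+5)/(2+6)

Step 2 incorrectly adds fractions by separately adding numerators and denominators. This is wrong. The correct method requires a common denominator: 2/2 + 5/6 = (2×6 + 5×2)/(2×6) = 22/12 = 11/6. The method used gives 7/8, which is different.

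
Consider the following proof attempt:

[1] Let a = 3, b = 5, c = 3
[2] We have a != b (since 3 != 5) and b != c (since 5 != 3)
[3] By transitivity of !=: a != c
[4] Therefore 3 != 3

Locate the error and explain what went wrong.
Step 3: By transitivity of !=: a != c

Step 3 incorrectly applies transitivity to the '!=' relation. Transitivity states: if a R b and b R c, then a R c. However, '!=' is not transitive. Counterexample: 3 != 5 and 5 != 3, but 3 = 3 (both equal 3). Transitivity holds for relations like <, <=, =, but not for !=.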